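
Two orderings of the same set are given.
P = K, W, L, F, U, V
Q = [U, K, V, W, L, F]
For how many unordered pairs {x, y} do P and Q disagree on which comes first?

Assign each item its position (1..6) in the first ordering, then rewrite the second ordering as that position sequence:
positions: K→1, W→2, L→3, F→4, U→5, V→6
second ordering as positions: [5, 1, 6, 2, 3, 4]
Discordant pairs = inversions in this position sequence.
5: 1, 2, 3, 4 → 4
1: 0
6: 2, 3, 4 → 3
2: 0
3: 0
4: 0
Total: 4 + 0 + 3 + 0 + 0 + 0 = 7

7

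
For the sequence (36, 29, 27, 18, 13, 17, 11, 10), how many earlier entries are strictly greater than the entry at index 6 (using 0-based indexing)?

6

The element at index 6 is 11.
Elements before it: 36, 29, 27, 18, 13, 17
Those larger than 11: 36, 29, 27, 18, 13, 17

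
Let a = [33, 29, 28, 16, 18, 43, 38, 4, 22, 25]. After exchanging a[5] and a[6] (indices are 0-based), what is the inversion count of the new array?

Positions 5 and 6 hold 43 and 38; after swapping, the array is [33, 29, 28, 16, 18, 38, 43, 4, 22, 25].
Element-by-element contributions:
33 → 29, 28, 16, 18, 4, 22, 25 → 7
29 → 28, 16, 18, 4, 22, 25 → 6
28 → 16, 18, 4, 22, 25 → 5
16 → 4 → 1
18 → 4 → 1
38 → 4, 22, 25 → 3
43 → 4, 22, 25 → 3
4 → none → 0
22 → none → 0
25 → none → 0
Sum: 7 + 6 + 5 + 1 + 1 + 3 + 3 + 0 + 0 + 0 = 26

26 inversions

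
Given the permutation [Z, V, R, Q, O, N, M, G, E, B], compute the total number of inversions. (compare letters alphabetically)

Sweep left to right; for each value list the smaller values that follow it:
Z → V, R, Q, O, N, M, G, E, B → 9
V → R, Q, O, N, M, G, E, B → 8
R → Q, O, N, M, G, E, B → 7
Q → O, N, M, G, E, B → 6
O → N, M, G, E, B → 5
N → M, G, E, B → 4
M → G, E, B → 3
G → E, B → 2
E → B → 1
B → none → 0
Sum: 9 + 8 + 7 + 6 + 5 + 4 + 3 + 2 + 1 + 0 = 45

45 out-of-order pairs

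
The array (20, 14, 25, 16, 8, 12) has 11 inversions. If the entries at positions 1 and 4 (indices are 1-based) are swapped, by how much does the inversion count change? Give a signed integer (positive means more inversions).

Positions 1 and 4 hold 20 and 16; after swapping, the array is [16, 14, 25, 20, 8, 12].
Count, for each position, how many later elements it exceeds:
16: 3
14: 2
25: 3
20: 2
8: 0
12: 0
Sum: 3 + 2 + 3 + 2 + 0 + 0 = 10
Change: 10 − 11 = -1

-1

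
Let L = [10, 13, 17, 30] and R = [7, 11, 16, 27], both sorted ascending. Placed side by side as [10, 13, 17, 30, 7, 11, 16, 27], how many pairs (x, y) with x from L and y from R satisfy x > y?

10

Count, for every r in R, how many entries of L exceed r:
r = 7: 10, 13, 17, 30 → 4
r = 11: 13, 17, 30 → 3
r = 16: 17, 30 → 2
r = 27: 30 → 1
Cross-inversions: 4 + 3 + 2 + 1 = 10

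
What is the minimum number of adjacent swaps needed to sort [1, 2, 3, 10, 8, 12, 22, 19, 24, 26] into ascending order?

Each adjacent swap fixes exactly one inversion, so the minimum swap count equals the number of inversions.
Count inversions — for each element, later elements that are smaller:
1: none → 0
2: none → 0
3: none → 0
10: 8 → 1
8: none → 0
12: none → 0
22: 19 → 1
19: none → 0
24: none → 0
26: none → 0
Total inversions: 0 + 0 + 0 + 1 + 0 + 0 + 1 + 0 + 0 + 0 = 2

2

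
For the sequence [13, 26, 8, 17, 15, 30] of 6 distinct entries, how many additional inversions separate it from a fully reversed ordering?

Maximum inversions for 6 distinct elements is C(6, 2) = 6·5/2 = 15.
Current inversions — for each element, count later smaller elements:
13: 1
26: 3
8: 0
17: 1
15: 0
30: 0
Current total: 1 + 3 + 0 + 1 + 0 + 0 = 5
Shortfall: 15 − 5 = 10

10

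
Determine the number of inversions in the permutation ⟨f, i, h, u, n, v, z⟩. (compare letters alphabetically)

2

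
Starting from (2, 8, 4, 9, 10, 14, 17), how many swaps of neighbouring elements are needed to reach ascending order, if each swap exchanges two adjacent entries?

Each adjacent swap fixes exactly one inversion, so the minimum swap count equals the number of inversions.
Count inversions — for each element, later elements that are smaller:
2: none → 0
8: 4 → 1
4: none → 0
9: none → 0
10: none → 0
14: none → 0
17: none → 0
Total inversions: 0 + 1 + 0 + 0 + 0 + 0 + 0 = 1

1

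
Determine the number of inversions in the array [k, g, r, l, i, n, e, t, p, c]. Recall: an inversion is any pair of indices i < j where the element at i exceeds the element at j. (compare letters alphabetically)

23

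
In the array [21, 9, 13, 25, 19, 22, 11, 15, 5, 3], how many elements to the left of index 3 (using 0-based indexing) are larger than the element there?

The element at index 3 is 25.
Elements before it: 21, 9, 13
None of them are larger than 25.

0 such elements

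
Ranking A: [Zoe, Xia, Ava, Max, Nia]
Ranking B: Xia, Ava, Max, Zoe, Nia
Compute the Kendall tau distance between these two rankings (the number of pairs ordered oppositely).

Assign each item its position (1..5) in the first ordering, then rewrite the second ordering as that position sequence:
positions: Zoe→1, Xia→2, Ava→3, Max→4, Nia→5
second ordering as positions: [2, 3, 4, 1, 5]
Discordant pairs = inversions in this position sequence.
2: 1 → 1
3: 1 → 1
4: 1 → 1
1: 0
5: 0
Total: 1 + 1 + 1 + 0 + 0 = 3

3 discordant pairs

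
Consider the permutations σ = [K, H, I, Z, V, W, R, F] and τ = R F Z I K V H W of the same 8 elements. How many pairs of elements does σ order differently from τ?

Assign each item its position (1..8) in the first ordering, then rewrite the second ordering as that position sequence:
positions: K→1, H→2, I→3, Z→4, V→5, W→6, R→7, F→8
second ordering as positions: [7, 8, 4, 3, 1, 5, 2, 6]
Discordant pairs = inversions in this position sequence.
7: 4, 3, 1, 5, 2, 6 → 6
8: 4, 3, 1, 5, 2, 6 → 6
4: 3, 1, 2 → 3
3: 1, 2 → 2
1: 0
5: 2 → 1
2: 0
6: 0
Total: 6 + 6 + 3 + 2 + 0 + 1 + 0 + 0 = 18

Discordant pairs: 18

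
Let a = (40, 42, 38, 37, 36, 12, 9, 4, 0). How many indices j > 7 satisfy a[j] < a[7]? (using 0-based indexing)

1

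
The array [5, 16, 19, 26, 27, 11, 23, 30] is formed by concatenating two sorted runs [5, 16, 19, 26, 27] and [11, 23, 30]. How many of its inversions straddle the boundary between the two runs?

6 split inversions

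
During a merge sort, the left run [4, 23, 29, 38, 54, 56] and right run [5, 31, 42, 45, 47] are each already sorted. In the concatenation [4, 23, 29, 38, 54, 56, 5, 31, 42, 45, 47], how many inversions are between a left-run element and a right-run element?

For each element r of the right run, count left-run elements greater than r:
r = 5: 23, 29, 38, 54, 56 → 5
r = 31: 38, 54, 56 → 3
r = 42: 54, 56 → 2
r = 45: 54, 56 → 2
r = 47: 54, 56 → 2
Cross-inversions: 5 + 3 + 2 + 2 + 2 = 14

14 cross-inversions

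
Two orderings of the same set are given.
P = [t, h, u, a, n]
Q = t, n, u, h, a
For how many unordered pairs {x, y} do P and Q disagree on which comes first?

4

Assign each item its position (1..5) in the first ordering, then rewrite the second ordering as that position sequence:
positions: t→1, h→2, u→3, a→4, n→5
second ordering as positions: [1, 5, 3, 2, 4]
Discordant pairs = inversions in this position sequence.
1: 0
5: 3, 2, 4 → 3
3: 2 → 1
2: 0
4: 0
Total: 0 + 3 + 1 + 0 + 0 = 4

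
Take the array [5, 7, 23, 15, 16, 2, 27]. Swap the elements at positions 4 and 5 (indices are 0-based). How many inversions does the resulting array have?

6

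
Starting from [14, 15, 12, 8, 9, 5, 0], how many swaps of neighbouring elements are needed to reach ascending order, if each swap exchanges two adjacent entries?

19 swaps

Minimum adjacent swaps = number of inversions (each swap of adjacent out-of-order elements removes one inversion and no swap can remove more).
Count inversions — for each element, later elements that are smaller:
14: 12, 8, 9, 5, 0 → 5
15: 12, 8, 9, 5, 0 → 5
12: 8, 9, 5, 0 → 4
8: 5, 0 → 2
9: 5, 0 → 2
5: 0 → 1
0: none → 0
Total inversions: 5 + 5 + 4 + 2 + 2 + 1 + 0 = 19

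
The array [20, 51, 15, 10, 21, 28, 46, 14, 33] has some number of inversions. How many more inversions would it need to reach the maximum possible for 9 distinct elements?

20

Maximum inversions for 9 distinct elements is C(9, 2) = 9·8/2 = 36.
Current inversions — for each element, count later smaller elements:
20: 3
51: 7
15: 2
10: 0
21: 1
28: 1
46: 2
14: 0
33: 0
Current total: 3 + 7 + 2 + 0 + 1 + 1 + 2 + 0 + 0 = 16
Shortfall: 36 − 16 = 20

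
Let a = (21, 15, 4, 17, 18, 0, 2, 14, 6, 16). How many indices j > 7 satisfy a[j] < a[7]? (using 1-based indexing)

The element at index 7 is 2.
Elements after it: 14, 6, 16
None of them are smaller than 2.

0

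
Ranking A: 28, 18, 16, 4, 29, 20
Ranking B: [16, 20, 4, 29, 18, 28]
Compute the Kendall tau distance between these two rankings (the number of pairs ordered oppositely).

11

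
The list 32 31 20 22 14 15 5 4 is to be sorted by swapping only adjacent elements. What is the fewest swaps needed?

Each adjacent swap fixes exactly one inversion, so the minimum swap count equals the number of inversions.
Count inversions — for each element, later elements that are smaller:
32: 31, 20, 22, 14, 15, 5, 4 → 7
31: 20, 22, 14, 15, 5, 4 → 6
20: 14, 15, 5, 4 → 4
22: 14, 15, 5, 4 → 4
14: 5, 4 → 2
15: 5, 4 → 2
5: 4 → 1
4: none → 0
Total inversions: 7 + 6 + 4 + 4 + 2 + 2 + 1 + 0 = 26

There are 26 adjacent swaps.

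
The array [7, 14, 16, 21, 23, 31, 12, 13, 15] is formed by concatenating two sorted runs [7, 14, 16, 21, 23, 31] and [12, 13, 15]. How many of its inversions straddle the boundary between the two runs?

There are 14 split inversions.

Count, for every r in R, how many entries of L exceed r:
r = 12: 14, 16, 21, 23, 31 → 5
r = 13: 14, 16, 21, 23, 31 → 5
r = 15: 16, 21, 23, 31 → 4
Cross-inversions: 5 + 5 + 4 = 14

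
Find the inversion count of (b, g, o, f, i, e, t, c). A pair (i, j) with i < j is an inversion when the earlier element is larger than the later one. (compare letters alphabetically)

13 inversions

Count, for each position, how many later elements it exceeds:
b: 0
g: 3
o: 4
f: 2
i: 2
e: 1
t: 1
c: 0
Sum: 0 + 3 + 4 + 2 + 2 + 1 + 1 + 0 = 13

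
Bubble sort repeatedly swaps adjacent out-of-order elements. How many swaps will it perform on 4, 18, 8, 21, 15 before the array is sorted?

3 adjacent swaps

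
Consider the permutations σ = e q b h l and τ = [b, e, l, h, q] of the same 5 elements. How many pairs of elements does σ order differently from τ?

Assign each item its position (1..5) in the first ordering, then rewrite the second ordering as that position sequence:
positions: e→1, q→2, b→3, h→4, l→5
second ordering as positions: [3, 1, 5, 4, 2]
Discordant pairs = inversions in this position sequence.
3: 1, 2 → 2
1: 0
5: 4, 2 → 2
4: 2 → 1
2: 0
Total: 2 + 0 + 2 + 1 + 0 = 5

5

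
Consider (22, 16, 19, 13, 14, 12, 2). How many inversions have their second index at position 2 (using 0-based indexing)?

1 such element

The element at index 2 is 19.
Elements before it: 22, 16
Those larger than 19: 22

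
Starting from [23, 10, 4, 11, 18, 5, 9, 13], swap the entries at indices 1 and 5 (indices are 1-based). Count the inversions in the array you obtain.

There are 14 inversions.

Positions 1 and 5 hold 23 and 18; after swapping, the array is [18, 10, 4, 11, 23, 5, 9, 13].
Element-by-element contributions:
18: 6
10: 3
4: 0
11: 2
23: 3
5: 0
9: 0
13: 0
Sum: 6 + 3 + 0 + 2 + 3 + 0 + 0 + 0 = 14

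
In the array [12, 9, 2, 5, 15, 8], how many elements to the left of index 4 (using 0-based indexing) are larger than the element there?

0

The element at index 4 is 15.
Elements before it: 12, 9, 2, 5
None of them are larger than 15.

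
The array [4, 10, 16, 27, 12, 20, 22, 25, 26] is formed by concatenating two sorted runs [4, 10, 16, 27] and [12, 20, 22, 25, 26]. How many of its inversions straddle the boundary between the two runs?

There are 6 cross-inversions.

Take each right-half value and tally the left-half values above it:
r = 12: 16, 27 → 2
r = 20: 27 → 1
r = 22: 27 → 1
r = 25: 27 → 1
r = 26: 27 → 1
Cross-inversions: 2 + 1 + 1 + 1 + 1 = 6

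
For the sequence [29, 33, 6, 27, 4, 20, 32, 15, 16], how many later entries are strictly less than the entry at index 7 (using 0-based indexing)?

The element at index 7 is 15.
Elements after it: 16
None of them are smaller than 15.

0 such elements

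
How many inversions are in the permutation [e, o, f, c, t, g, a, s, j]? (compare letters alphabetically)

16

Count, for each position, how many later elements it exceeds:
e → c, a → 2
o → f, c, g, a, j → 5
f → c, a → 2
c → a → 1
t → g, a, s, j → 4
g → a → 1
a → none → 0
s → j → 1
j → none → 0
Sum: 2 + 5 + 2 + 1 + 4 + 1 + 0 + 1 + 0 = 16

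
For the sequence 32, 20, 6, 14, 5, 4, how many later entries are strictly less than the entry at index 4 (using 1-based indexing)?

The element at index 4 is 14.
Elements after it: 5, 4
Those smaller than 14: 5, 4

2 such elements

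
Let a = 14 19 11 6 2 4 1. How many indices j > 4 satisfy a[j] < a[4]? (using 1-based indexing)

3

The element at index 4 is 6.
Elements after it: 2, 4, 1
Those smaller than 6: 2, 4, 1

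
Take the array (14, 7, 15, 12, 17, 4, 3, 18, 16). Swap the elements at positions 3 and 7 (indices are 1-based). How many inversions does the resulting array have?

Inversions: 11

Positions 3 and 7 hold 15 and 3; after swapping, the array is [14, 7, 3, 12, 17, 4, 15, 18, 16].
Element-by-element contributions:
14: 4
7: 2
3: 0
12: 1
17: 3
4: 0
15: 0
18: 1
16: 0
Sum: 4 + 2 + 0 + 1 + 3 + 0 + 0 + 1 + 0 = 11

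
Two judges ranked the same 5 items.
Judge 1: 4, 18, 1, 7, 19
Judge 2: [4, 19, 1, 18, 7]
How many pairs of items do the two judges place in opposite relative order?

Assign each item its position (1..5) in the first ordering, then rewrite the second ordering as that position sequence:
positions: 4→1, 18→2, 1→3, 7→4, 19→5
second ordering as positions: [1, 5, 3, 2, 4]
Discordant pairs = inversions in this position sequence.
1: 0
5: 3, 2, 4 → 3
3: 2 → 1
2: 0
4: 0
Total: 0 + 3 + 1 + 0 + 0 = 4

4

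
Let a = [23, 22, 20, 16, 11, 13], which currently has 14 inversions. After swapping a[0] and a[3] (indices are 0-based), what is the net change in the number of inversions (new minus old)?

-5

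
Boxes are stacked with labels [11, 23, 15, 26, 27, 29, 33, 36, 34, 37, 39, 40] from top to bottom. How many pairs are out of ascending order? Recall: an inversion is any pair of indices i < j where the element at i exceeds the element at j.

For each element, count later entries that are smaller:
11 → none → 0
23 → 15 → 1
15 → none → 0
26 → none → 0
27 → none → 0
29 → none → 0
33 → none → 0
36 → 34 → 1
34 → none → 0
37 → none → 0
39 → none → 0
40 → none → 0
Sum: 0 + 1 + 0 + 0 + 0 + 0 + 0 + 1 + 0 + 0 + 0 + 0 = 2

2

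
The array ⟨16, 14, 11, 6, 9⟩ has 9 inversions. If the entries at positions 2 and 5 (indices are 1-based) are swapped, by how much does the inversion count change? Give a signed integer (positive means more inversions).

-3

Positions 2 and 5 hold 14 and 9; after swapping, the array is [16, 9, 11, 6, 14].
Element-by-element contributions:
16: 4
9: 1
11: 1
6: 0
14: 0
Sum: 4 + 1 + 1 + 0 + 0 = 6
Change: 6 − 9 = -3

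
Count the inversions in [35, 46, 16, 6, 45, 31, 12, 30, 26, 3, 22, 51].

38

Element-by-element contributions:
35: 8
46: 9
16: 3
6: 1
45: 6
31: 5
12: 1
30: 3
26: 2
3: 0
22: 0
51: 0
Sum: 8 + 9 + 3 + 1 + 6 + 5 + 1 + 3 + 2 + 0 + 0 + 0 = 38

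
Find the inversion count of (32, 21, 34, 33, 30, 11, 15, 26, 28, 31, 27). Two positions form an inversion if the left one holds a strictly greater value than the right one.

There are 32 out-of-order pairs.

Sweep left to right; for each value list the smaller values that follow it:
32: 8
21: 2
34: 8
33: 7
30: 5
11: 0
15: 0
26: 0
28: 1
31: 1
27: 0
Sum: 8 + 2 + 8 + 7 + 5 + 0 + 0 + 0 + 1 + 1 + 0 = 32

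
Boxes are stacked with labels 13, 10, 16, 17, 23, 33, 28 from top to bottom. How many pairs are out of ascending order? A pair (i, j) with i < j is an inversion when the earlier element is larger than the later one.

Sweep left to right; for each value list the smaller values that follow it:
13 → 10 → 1
10 → none → 0
16 → none → 0
17 → none → 0
23 → none → 0
33 → 28 → 1
28 → none → 0
Sum: 1 + 0 + 0 + 0 + 0 + 1 + 0 = 2

Inversions: 2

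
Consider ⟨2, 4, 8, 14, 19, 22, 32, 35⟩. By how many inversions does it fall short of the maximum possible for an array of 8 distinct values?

28 inversions short

Maximum inversions for 8 distinct elements is C(8, 2) = 8·7/2 = 28.
Current inversions — for each element, count later smaller elements:
2: 0
4: 0
8: 0
14: 0
19: 0
22: 0
32: 0
35: 0
Current total: 0 + 0 + 0 + 0 + 0 + 0 + 0 + 0 = 0
Shortfall: 28 − 0 = 28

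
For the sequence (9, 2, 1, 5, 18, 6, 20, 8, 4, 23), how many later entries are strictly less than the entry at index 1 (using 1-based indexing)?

The element at index 1 is 9.
Elements after it: 2, 1, 5, 18, 6, 20, 8, 4, 23
Those smaller than 9: 2, 1, 5, 6, 8, 4

6 such elements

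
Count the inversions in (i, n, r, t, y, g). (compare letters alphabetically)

Inversion pairs (indices are 0-based):
(0,5): i > g
(1,5): n > g
(2,5): r > g
(3,5): t > g
(4,5): y > g
That's 5 pairs.

5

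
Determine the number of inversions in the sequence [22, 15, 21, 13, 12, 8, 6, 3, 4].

For each element, count later entries that are smaller:
22: 8
15: 6
21: 6
13: 5
12: 4
8: 3
6: 2
3: 0
4: 0
Sum: 8 + 6 + 6 + 5 + 4 + 3 + 2 + 0 + 0 = 34

34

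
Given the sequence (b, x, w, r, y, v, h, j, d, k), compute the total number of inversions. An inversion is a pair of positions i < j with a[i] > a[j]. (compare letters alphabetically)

Count, for each position, how many later elements it exceeds:
b → none → 0
x → w, r, v, h, j, d, k → 7
w → r, v, h, j, d, k → 6
r → h, j, d, k → 4
y → v, h, j, d, k → 5
v → h, j, d, k → 4
h → d → 1
j → d → 1
d → none → 0
k → none → 0
Sum: 0 + 7 + 6 + 4 + 5 + 4 + 1 + 1 + 0 + 0 = 28

28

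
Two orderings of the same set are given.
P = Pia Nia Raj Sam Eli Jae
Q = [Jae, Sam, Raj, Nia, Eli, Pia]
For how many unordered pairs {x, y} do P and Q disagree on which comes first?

Assign each item its position (1..6) in the first ordering, then rewrite the second ordering as that position sequence:
positions: Pia→1, Nia→2, Raj→3, Sam→4, Eli→5, Jae→6
second ordering as positions: [6, 4, 3, 2, 5, 1]
Discordant pairs = inversions in this position sequence.
6: 4, 3, 2, 5, 1 → 5
4: 3, 2, 1 → 3
3: 2, 1 → 2
2: 1 → 1
5: 1 → 1
1: 0
Total: 5 + 3 + 2 + 1 + 1 + 0 = 12

12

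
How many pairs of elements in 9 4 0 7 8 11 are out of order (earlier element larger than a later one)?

For each element, count later entries that are smaller:
9 → 4, 0, 7, 8 → 4
4 → 0 → 1
0 → none → 0
7 → none → 0
8 → none → 0
11 → none → 0
Sum: 4 + 1 + 0 + 0 + 0 + 0 = 5

5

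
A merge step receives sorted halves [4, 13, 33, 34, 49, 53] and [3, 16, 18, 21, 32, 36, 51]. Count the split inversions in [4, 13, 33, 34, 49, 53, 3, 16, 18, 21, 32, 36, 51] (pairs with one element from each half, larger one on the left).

25

For each element r of the right run, count left-run elements greater than r:
r = 3: 4, 13, 33, 34, 49, 53 → 6
r = 16: 33, 34, 49, 53 → 4
r = 18: 33, 34, 49, 53 → 4
r = 21: 33, 34, 49, 53 → 4
r = 32: 33, 34, 49, 53 → 4
r = 36: 49, 53 → 2
r = 51: 53 → 1
Cross-inversions: 6 + 4 + 4 + 4 + 4 + 2 + 1 = 25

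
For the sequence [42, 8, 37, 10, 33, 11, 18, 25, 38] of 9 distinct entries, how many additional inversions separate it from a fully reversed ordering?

Maximum inversions for 9 distinct elements is C(9, 2) = 9·8/2 = 36.
Current inversions — for each element, count later smaller elements:
42: 8
8: 0
37: 5
10: 0
33: 3
11: 0
18: 0
25: 0
38: 0
Current total: 8 + 0 + 5 + 0 + 3 + 0 + 0 + 0 + 0 = 16
Shortfall: 36 − 16 = 20

20 inversions short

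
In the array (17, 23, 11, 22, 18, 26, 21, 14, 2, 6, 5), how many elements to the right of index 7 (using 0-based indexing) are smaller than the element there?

The element at index 7 is 14.
Elements after it: 2, 6, 5
Those smaller than 14: 2, 6, 5

3 such elements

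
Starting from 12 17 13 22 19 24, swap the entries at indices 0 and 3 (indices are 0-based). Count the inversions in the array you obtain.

7

Positions 0 and 3 hold 12 and 22; after swapping, the array is [22, 17, 13, 12, 19, 24].
Count, for each position, how many later elements it exceeds:
22 → 17, 13, 12, 19 → 4
17 → 13, 12 → 2
13 → 12 → 1
12 → none → 0
19 → none → 0
24 → none → 0
Sum: 4 + 2 + 1 + 0 + 0 + 0 = 7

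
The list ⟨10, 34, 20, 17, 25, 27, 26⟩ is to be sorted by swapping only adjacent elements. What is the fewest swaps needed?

7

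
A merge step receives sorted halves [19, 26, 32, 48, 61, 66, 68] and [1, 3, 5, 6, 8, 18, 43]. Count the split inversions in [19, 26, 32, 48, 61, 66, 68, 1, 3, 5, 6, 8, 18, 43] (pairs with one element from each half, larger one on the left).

Count, for every r in R, how many entries of L exceed r:
r = 1: 19, 26, 32, 48, 61, 66, 68 → 7
r = 3: 19, 26, 32, 48, 61, 66, 68 → 7
r = 5: 19, 26, 32, 48, 61, 66, 68 → 7
r = 6: 19, 26, 32, 48, 61, 66, 68 → 7
r = 8: 19, 26, 32, 48, 61, 66, 68 → 7
r = 18: 19, 26, 32, 48, 61, 66, 68 → 7
r = 43: 48, 61, 66, 68 → 4
Cross-inversions: 7 + 7 + 7 + 7 + 7 + 7 + 4 = 46

There are 46 split inversions.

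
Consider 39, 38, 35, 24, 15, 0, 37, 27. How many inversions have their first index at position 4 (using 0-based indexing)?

The element at index 4 is 15.
Elements after it: 0, 37, 27
Those smaller than 15: 0

1 such element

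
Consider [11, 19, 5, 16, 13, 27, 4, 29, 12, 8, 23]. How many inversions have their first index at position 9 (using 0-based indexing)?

The element at index 9 is 8.
Elements after it: 23
None of them are smaller than 8.

0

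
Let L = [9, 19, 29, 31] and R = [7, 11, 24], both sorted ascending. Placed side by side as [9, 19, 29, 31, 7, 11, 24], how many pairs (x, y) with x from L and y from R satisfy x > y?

9 cross-inversions

Take each right-half value and tally the left-half values above it:
r = 7: 9, 19, 29, 31 → 4
r = 11: 19, 29, 31 → 3
r = 24: 29, 31 → 2
Cross-inversions: 4 + 3 + 2 = 9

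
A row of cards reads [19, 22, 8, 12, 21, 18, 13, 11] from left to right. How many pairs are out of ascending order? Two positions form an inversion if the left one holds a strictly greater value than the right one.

For each element, count later entries that are smaller:
19: 5
22: 6
8: 0
12: 1
21: 3
18: 2
13: 1
11: 0
Sum: 5 + 6 + 0 + 1 + 3 + 2 + 1 + 0 = 18

18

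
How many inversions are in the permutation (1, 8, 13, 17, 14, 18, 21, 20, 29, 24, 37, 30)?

4 inversions

Sweep left to right; for each value list the smaller values that follow it:
1 → none → 0
8 → none → 0
13 → none → 0
17 → 14 → 1
14 → none → 0
18 → none → 0
21 → 20 → 1
20 → none → 0
29 → 24 → 1
24 → none → 0
37 → 30 → 1
30 → none → 0
Sum: 0 + 0 + 0 + 1 + 0 + 0 + 1 + 0 + 1 + 0 + 1 + 0 = 4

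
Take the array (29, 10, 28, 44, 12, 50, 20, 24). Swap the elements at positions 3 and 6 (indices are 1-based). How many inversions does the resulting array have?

Positions 3 and 6 hold 28 and 50; after swapping, the array is [29, 10, 50, 44, 12, 28, 20, 24].
For each element, count later entries that are smaller:
29: 5
10: 0
50: 5
44: 4
12: 0
28: 2
20: 0
24: 0
Sum: 5 + 0 + 5 + 4 + 0 + 2 + 0 + 0 = 16

16 inversions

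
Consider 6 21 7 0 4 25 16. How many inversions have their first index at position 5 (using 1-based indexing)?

0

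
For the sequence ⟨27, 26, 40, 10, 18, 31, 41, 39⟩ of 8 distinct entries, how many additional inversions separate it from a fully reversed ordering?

Maximum inversions for 8 distinct elements is C(8, 2) = 8·7/2 = 28.
Current inversions — for each element, count later smaller elements:
27: 3
26: 2
40: 4
10: 0
18: 0
31: 0
41: 1
39: 0
Current total: 3 + 2 + 4 + 0 + 0 + 0 + 1 + 0 = 10
Shortfall: 28 − 10 = 18

18 inversions short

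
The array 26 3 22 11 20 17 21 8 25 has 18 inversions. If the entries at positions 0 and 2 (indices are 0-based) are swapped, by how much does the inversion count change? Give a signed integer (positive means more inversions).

-1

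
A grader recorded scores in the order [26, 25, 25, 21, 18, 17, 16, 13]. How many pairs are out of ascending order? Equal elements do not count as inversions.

Count, for each position, how many later elements it exceeds:
26: 7
25: 5
25: 5
21: 4
18: 3
17: 2
16: 1
13: 0
Sum: 7 + 5 + 5 + 4 + 3 + 2 + 1 + 0 = 27

There are 27 inversions.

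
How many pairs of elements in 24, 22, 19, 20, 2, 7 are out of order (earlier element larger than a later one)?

13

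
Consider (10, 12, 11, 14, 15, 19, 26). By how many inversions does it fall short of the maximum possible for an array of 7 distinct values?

Maximum inversions for 7 distinct elements is C(7, 2) = 7·6/2 = 21.
Current inversions — for each element, count later smaller elements:
10: 0
12: 1
11: 0
14: 0
15: 0
19: 0
26: 0
Current total: 0 + 1 + 0 + 0 + 0 + 0 + 0 = 1
Shortfall: 21 − 1 = 20

20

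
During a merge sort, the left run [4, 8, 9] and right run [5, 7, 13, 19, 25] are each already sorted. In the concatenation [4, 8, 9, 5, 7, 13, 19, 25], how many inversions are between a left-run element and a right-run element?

Split inversions: 4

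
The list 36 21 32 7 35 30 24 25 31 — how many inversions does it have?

Element-by-element contributions:
36 → 21, 32, 7, 35, 30, 24, 25, 31 → 8
21 → 7 → 1
32 → 7, 30, 24, 25, 31 → 5
7 → none → 0
35 → 30, 24, 25, 31 → 4
30 → 24, 25 → 2
24 → none → 0
25 → none → 0
31 → none → 0
Sum: 8 + 1 + 5 + 0 + 4 + 2 + 0 + 0 + 0 = 20

20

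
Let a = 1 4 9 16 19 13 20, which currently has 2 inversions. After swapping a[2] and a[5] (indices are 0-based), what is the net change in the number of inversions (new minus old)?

Positions 2 and 5 hold 9 and 13; after swapping, the array is [1, 4, 13, 16, 19, 9, 20].
Element-by-element contributions:
1: 0
4: 0
13: 1
16: 1
19: 1
9: 0
20: 0
Sum: 0 + 0 + 1 + 1 + 1 + 0 + 0 = 3
Change: 3 − 2 = +1

+1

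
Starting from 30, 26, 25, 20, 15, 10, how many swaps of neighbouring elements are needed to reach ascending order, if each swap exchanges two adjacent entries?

The minimum number of adjacent swaps to sort an array equals its inversion count, since every such swap removes exactly one inversion.
Count inversions — for each element, later elements that are smaller:
30: 26, 25, 20, 15, 10 → 5
26: 25, 20, 15, 10 → 4
25: 20, 15, 10 → 3
20: 15, 10 → 2
15: 10 → 1
10: none → 0
Total inversions: 5 + 4 + 3 + 2 + 1 + 0 = 15

15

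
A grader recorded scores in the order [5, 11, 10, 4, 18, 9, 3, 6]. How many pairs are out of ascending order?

Sweep left to right; for each value list the smaller values that follow it:
5: 2
11: 5
10: 4
4: 1
18: 3
9: 2
3: 0
6: 0
Sum: 2 + 5 + 4 + 1 + 3 + 2 + 0 + 0 = 17

17 inversions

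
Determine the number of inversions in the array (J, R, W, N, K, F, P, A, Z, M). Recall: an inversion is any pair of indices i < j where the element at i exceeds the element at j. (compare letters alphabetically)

24

Sweep left to right; for each value list the smaller values that follow it:
J → F, A → 2
R → N, K, F, P, A, M → 6
W → N, K, F, P, A, M → 6
N → K, F, A, M → 4
K → F, A → 2
F → A → 1
P → A, M → 2
A → none → 0
Z → M → 1
M → none → 0
Sum: 2 + 6 + 6 + 4 + 2 + 1 + 2 + 0 + 1 + 0 = 24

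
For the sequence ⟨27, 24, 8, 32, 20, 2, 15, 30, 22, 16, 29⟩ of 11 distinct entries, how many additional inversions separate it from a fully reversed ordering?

27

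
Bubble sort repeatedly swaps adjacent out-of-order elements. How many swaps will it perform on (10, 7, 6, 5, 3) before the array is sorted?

10

The minimum number of adjacent swaps to sort an array equals its inversion count, since every such swap removes exactly one inversion.
Count inversions — for each element, later elements that are smaller:
10: 7, 6, 5, 3 → 4
7: 6, 5, 3 → 3
6: 5, 3 → 2
5: 3 → 1
3: none → 0
Total inversions: 4 + 3 + 2 + 1 + 0 = 10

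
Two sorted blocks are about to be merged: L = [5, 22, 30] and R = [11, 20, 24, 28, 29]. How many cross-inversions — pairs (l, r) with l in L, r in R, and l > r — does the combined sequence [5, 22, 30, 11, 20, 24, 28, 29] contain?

7

Count, for every r in R, how many entries of L exceed r:
r = 11: 22, 30 → 2
r = 20: 22, 30 → 2
r = 24: 30 → 1
r = 28: 30 → 1
r = 29: 30 → 1
Cross-inversions: 2 + 2 + 1 + 1 + 1 = 7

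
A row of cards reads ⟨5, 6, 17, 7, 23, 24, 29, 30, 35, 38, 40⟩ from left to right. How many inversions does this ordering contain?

Element-by-element contributions:
5 → none → 0
6 → none → 0
17 → 7 → 1
7 → none → 0
23 → none → 0
24 → none → 0
29 → none → 0
30 → none → 0
35 → none → 0
38 → none → 0
40 → none → 0
Sum: 0 + 0 + 1 + 0 + 0 + 0 + 0 + 0 + 0 + 0 + 0 = 1

1 inversion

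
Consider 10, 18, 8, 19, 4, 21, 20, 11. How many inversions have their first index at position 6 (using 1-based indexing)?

2

The element at index 6 is 21.
Elements after it: 20, 11
Those smaller than 21: 20, 11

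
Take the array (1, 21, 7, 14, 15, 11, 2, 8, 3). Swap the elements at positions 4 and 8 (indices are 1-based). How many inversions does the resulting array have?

18 inversions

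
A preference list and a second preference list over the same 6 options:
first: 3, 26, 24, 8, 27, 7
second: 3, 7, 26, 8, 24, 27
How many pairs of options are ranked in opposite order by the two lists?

5

Assign each item its position (1..6) in the first ordering, then rewrite the second ordering as that position sequence:
positions: 3→1, 26→2, 24→3, 8→4, 27→5, 7→6
second ordering as positions: [1, 6, 2, 4, 3, 5]
Discordant pairs = inversions in this position sequence.
1: 0
6: 2, 4, 3, 5 → 4
2: 0
4: 3 → 1
3: 0
5: 0
Total: 0 + 4 + 0 + 1 + 0 + 0 = 5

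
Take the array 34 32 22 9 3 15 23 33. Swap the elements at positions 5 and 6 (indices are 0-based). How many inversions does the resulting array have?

17 inversions

Positions 5 and 6 hold 15 and 23; after swapping, the array is [34, 32, 22, 9, 3, 23, 15, 33].
Count, for each position, how many later elements it exceeds:
34 → 32, 22, 9, 3, 23, 15, 33 → 7
32 → 22, 9, 3, 23, 15 → 5
22 → 9, 3, 15 → 3
9 → 3 → 1
3 → none → 0
23 → 15 → 1
15 → none → 0
33 → none → 0
Sum: 7 + 5 + 3 + 1 + 0 + 1 + 0 + 0 = 17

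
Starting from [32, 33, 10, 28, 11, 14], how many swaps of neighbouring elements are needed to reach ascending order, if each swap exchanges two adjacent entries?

10 adjacent swaps

The minimum number of adjacent swaps to sort an array equals its inversion count, since every such swap removes exactly one inversion.
Count inversions — for each element, later elements that are smaller:
32: 10, 28, 11, 14 → 4
33: 10, 28, 11, 14 → 4
10: none → 0
28: 11, 14 → 2
11: none → 0
14: none → 0
Total inversions: 4 + 4 + 0 + 2 + 0 + 0 = 10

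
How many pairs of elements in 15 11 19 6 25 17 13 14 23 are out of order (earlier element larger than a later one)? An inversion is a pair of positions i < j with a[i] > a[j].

15

For each element, count later entries that are smaller:
15 → 11, 6, 13, 14 → 4
11 → 6 → 1
19 → 6, 17, 13, 14 → 4
6 → none → 0
25 → 17, 13, 14, 23 → 4
17 → 13, 14 → 2
13 → none → 0
14 → none → 0
23 → none → 0
Sum: 4 + 1 + 4 + 0 + 4 + 2 + 0 + 0 + 0 = 15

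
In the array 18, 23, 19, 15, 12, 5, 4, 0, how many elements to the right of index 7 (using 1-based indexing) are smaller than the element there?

1 such element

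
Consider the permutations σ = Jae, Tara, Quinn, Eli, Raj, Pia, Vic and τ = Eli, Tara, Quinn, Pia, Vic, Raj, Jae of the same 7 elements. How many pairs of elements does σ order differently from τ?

Assign each item its position (1..7) in the first ordering, then rewrite the second ordering as that position sequence:
positions: Jae→1, Tara→2, Quinn→3, Eli→4, Raj→5, Pia→6, Vic→7
second ordering as positions: [4, 2, 3, 6, 7, 5, 1]
Discordant pairs = inversions in this position sequence.
4: 2, 3, 1 → 3
2: 1 → 1
3: 1 → 1
6: 5, 1 → 2
7: 5, 1 → 2
5: 1 → 1
1: 0
Total: 3 + 1 + 1 + 2 + 2 + 1 + 0 = 10

10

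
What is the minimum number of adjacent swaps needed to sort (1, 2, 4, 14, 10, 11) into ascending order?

Each adjacent swap fixes exactly one inversion, so the minimum swap count equals the number of inversions.
Count inversions — for each element, later elements that are smaller:
1: none → 0
2: none → 0
4: none → 0
14: 10, 11 → 2
10: none → 0
11: none → 0
Total inversions: 0 + 0 + 0 + 2 + 0 + 0 = 2

2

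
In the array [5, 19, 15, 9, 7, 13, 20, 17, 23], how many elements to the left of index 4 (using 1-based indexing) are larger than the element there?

2 such elements

The element at index 4 is 9.
Elements before it: 5, 19, 15
Those larger than 9: 19, 15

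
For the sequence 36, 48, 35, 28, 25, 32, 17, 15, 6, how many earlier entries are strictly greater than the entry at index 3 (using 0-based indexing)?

The element at index 3 is 28.
Elements before it: 36, 48, 35
Those larger than 28: 36, 48, 35

3 such elements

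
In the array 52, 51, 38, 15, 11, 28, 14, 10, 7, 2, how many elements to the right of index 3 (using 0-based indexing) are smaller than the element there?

The element at index 3 is 15.
Elements after it: 11, 28, 14, 10, 7, 2
Those smaller than 15: 11, 14, 10, 7, 2

5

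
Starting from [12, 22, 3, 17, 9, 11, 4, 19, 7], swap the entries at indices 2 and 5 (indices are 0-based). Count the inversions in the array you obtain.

Positions 2 and 5 hold 3 and 11; after swapping, the array is [12, 22, 11, 17, 9, 3, 4, 19, 7].
Count, for each position, how many later elements it exceeds:
12 → 11, 9, 3, 4, 7 → 5
22 → 11, 17, 9, 3, 4, 19, 7 → 7
11 → 9, 3, 4, 7 → 4
17 → 9, 3, 4, 7 → 4
9 → 3, 4, 7 → 3
3 → none → 0
4 → none → 0
19 → 7 → 1
7 → none → 0
Sum: 5 + 7 + 4 + 4 + 3 + 0 + 0 + 1 + 0 = 24

24 inversions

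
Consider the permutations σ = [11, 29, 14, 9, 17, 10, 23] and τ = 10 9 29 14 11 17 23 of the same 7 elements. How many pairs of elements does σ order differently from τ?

Assign each item its position (1..7) in the first ordering, then rewrite the second ordering as that position sequence:
positions: 11→1, 29→2, 14→3, 9→4, 17→5, 10→6, 23→7
second ordering as positions: [6, 4, 2, 3, 1, 5, 7]
Discordant pairs = inversions in this position sequence.
6: 4, 2, 3, 1, 5 → 5
4: 2, 3, 1 → 3
2: 1 → 1
3: 1 → 1
1: 0
5: 0
7: 0
Total: 5 + 3 + 1 + 1 + 0 + 0 + 0 = 10

10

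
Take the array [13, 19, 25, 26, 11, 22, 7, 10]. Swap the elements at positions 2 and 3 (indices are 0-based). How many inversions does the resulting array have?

Positions 2 and 3 hold 25 and 26; after swapping, the array is [13, 19, 26, 25, 11, 22, 7, 10].
Sweep left to right; for each value list the smaller values that follow it:
13: 3
19: 3
26: 5
25: 4
11: 2
22: 2
7: 0
10: 0
Sum: 3 + 3 + 5 + 4 + 2 + 2 + 0 + 0 = 19

19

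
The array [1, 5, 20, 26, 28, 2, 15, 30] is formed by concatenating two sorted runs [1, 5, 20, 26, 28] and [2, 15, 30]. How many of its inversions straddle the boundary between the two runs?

7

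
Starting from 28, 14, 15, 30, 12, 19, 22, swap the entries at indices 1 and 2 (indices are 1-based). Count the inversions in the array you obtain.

9

Positions 1 and 2 hold 28 and 14; after swapping, the array is [14, 28, 15, 30, 12, 19, 22].
Element-by-element contributions:
14 → 12 → 1
28 → 15, 12, 19, 22 → 4
15 → 12 → 1
30 → 12, 19, 22 → 3
12 → none → 0
19 → none → 0
22 → none → 0
Sum: 1 + 4 + 1 + 3 + 0 + 0 + 0 = 9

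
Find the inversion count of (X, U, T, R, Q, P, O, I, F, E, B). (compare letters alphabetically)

Element-by-element contributions:
X → U, T, R, Q, P, O, I, F, E, B → 10
U → T, R, Q, P, O, I, F, E, B → 9
T → R, Q, P, O, I, F, E, B → 8
R → Q, P, O, I, F, E, B → 7
Q → P, O, I, F, E, B → 6
P → O, I, F, E, B → 5
O → I, F, E, B → 4
I → F, E, B → 3
F → E, B → 2
E → B → 1
B → none → 0
Sum: 10 + 9 + 8 + 7 + 6 + 5 + 4 + 3 + 2 + 1 + 0 = 55

55 out-of-order pairs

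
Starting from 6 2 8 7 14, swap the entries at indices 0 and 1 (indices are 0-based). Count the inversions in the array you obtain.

Positions 0 and 1 hold 6 and 2; after swapping, the array is [2, 6, 8, 7, 14].
Element-by-element contributions:
2 → none → 0
6 → none → 0
8 → 7 → 1
7 → none → 0
14 → none → 0
Sum: 0 + 0 + 1 + 0 + 0 = 1

1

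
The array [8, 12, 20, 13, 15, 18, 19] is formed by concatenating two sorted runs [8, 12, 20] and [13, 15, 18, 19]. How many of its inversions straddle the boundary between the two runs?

Count, for every r in R, how many entries of L exceed r:
r = 13: 20 → 1
r = 15: 20 → 1
r = 18: 20 → 1
r = 19: 20 → 1
Cross-inversions: 1 + 1 + 1 + 1 = 4

4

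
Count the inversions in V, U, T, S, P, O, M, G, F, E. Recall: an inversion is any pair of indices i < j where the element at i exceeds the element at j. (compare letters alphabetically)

Sweep left to right; for each value list the smaller values that follow it:
V: 9
U: 8
T: 7
S: 6
P: 5
O: 4
M: 3
G: 2
F: 1
E: 0
Sum: 9 + 8 + 7 + 6 + 5 + 4 + 3 + 2 + 1 + 0 = 45

45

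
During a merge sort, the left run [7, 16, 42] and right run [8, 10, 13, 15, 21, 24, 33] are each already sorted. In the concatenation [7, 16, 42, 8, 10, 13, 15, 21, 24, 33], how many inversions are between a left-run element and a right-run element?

11 cross-inversions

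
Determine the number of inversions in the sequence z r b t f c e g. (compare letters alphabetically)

Element-by-element contributions:
z → r, b, t, f, c, e, g → 7
r → b, f, c, e, g → 5
b → none → 0
t → f, c, e, g → 4
f → c, e → 2
c → none → 0
e → none → 0
g → none → 0
Sum: 7 + 5 + 0 + 4 + 2 + 0 + 0 + 0 = 18

18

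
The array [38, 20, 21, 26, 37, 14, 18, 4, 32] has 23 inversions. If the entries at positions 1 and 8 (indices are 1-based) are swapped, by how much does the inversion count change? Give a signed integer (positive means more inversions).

Positions 1 and 8 hold 38 and 4; after swapping, the array is [4, 20, 21, 26, 37, 14, 18, 38, 32].
For each element, count later entries that are smaller:
4 → none → 0
20 → 14, 18 → 2
21 → 14, 18 → 2
26 → 14, 18 → 2
37 → 14, 18, 32 → 3
14 → none → 0
18 → none → 0
38 → 32 → 1
32 → none → 0
Sum: 0 + 2 + 2 + 2 + 3 + 0 + 0 + 1 + 0 = 10
Change: 10 − 23 = -13

-13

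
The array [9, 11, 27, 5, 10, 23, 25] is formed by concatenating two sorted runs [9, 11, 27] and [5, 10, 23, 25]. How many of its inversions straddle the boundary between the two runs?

For each element r of the right run, count left-run elements greater than r:
r = 5: 9, 11, 27 → 3
r = 10: 11, 27 → 2
r = 23: 27 → 1
r = 25: 27 → 1
Cross-inversions: 3 + 2 + 1 + 1 = 7

7 split inversions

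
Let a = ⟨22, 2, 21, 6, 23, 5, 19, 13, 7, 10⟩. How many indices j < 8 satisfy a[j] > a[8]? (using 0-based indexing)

5

The element at index 8 is 7.
Elements before it: 22, 2, 21, 6, 23, 5, 19, 13
Those larger than 7: 22, 21, 23, 19, 13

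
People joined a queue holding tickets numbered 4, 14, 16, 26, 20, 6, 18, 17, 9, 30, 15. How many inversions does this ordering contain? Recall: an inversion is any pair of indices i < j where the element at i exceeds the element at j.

Element-by-element contributions:
4 → none → 0
14 → 6, 9 → 2
16 → 6, 9, 15 → 3
26 → 20, 6, 18, 17, 9, 15 → 6
20 → 6, 18, 17, 9, 15 → 5
6 → none → 0
18 → 17, 9, 15 → 3
17 → 9, 15 → 2
9 → none → 0
30 → 15 → 1
15 → none → 0
Sum: 0 + 2 + 3 + 6 + 5 + 0 + 3 + 2 + 0 + 1 + 0 = 22

22 inversions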